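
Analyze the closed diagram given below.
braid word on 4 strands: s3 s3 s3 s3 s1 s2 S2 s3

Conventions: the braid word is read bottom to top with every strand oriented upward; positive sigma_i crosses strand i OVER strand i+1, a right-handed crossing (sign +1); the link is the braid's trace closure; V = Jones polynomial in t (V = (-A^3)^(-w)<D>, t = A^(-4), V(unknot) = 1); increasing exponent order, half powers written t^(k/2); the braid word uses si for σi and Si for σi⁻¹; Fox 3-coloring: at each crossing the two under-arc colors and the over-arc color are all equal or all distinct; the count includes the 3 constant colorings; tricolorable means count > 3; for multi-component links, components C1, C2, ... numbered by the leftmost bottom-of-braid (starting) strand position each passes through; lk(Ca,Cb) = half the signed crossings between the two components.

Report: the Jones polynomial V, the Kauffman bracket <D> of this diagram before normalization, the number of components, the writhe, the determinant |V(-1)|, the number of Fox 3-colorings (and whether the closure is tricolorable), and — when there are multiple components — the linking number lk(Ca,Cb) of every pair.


V(t) = -t^(3/2) - t^(5/2) - t^(7/2) + t^(15/2)
bracket: A^-12 - A^4 - A^8 - A^12, w = +6
2 components, writhe +6, over 8 crossings
lk(C1,C2) = 0
det 0, colorings 9 of 3^8 — tricolorable
observation: summing lk over 1 pair gives 0


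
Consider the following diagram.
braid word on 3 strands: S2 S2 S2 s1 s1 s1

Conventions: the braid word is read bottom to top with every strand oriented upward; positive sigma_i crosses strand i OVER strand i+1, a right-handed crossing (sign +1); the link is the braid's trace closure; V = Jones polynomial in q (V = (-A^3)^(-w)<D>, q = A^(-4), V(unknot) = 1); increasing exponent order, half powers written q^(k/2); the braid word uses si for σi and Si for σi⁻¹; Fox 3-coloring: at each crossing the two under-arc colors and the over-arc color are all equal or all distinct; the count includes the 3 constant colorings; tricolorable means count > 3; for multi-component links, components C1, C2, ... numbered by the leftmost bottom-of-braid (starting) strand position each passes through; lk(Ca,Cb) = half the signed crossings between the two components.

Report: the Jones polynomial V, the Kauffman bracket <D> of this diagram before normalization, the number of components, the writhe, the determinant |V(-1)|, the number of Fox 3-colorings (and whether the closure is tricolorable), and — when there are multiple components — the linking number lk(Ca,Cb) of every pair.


V = -q^-3 + q^-2 - q^-1 + 3 - q + q^2 - q^3
<D> = -A^-12 + A^-8 - A^-4 + 3 - A^4 + A^8 - A^12 (w = 0)
1 component over 6 crossings, w = 0
27 Fox colorings among 3^6, |V(-1)| = 9: tricolorable
why: |V(-1)| = 9: so tricolorable, since 3 divides 9


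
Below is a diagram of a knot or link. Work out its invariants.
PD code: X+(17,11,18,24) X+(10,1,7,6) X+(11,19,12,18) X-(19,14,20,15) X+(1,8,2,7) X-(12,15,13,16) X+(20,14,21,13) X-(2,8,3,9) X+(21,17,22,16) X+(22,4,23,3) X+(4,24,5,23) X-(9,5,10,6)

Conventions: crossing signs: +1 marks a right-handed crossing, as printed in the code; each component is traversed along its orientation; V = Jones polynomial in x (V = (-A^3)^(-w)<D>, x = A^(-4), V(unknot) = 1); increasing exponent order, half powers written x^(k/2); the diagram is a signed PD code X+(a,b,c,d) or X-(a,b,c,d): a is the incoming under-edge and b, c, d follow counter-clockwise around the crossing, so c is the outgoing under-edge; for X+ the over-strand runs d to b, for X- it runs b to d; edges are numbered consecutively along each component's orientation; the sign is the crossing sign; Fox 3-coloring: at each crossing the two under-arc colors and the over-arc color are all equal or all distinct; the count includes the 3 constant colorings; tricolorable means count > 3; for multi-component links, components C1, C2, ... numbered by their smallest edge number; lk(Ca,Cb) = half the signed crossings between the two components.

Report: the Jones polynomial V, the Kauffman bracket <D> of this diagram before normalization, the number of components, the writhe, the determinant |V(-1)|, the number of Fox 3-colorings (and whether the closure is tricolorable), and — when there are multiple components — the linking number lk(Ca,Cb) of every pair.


V = x + x^2 + 2x^3 + x^4 - x^7
<D> = -A^-16 + A^-4 + 2 + A^4 + A^8 (w = +4)
3 components over 12 crossings, w = +4
lk(C1,C2): 0
lk(C1,C3) = +1
linking number lk(C2,C3) = 0
27 Fox colorings among 3^12, |V(-1)| = 0: tricolorable
why: span 6 respects span(V) <= c + mu - 1 = 14 for this 3-component diagram


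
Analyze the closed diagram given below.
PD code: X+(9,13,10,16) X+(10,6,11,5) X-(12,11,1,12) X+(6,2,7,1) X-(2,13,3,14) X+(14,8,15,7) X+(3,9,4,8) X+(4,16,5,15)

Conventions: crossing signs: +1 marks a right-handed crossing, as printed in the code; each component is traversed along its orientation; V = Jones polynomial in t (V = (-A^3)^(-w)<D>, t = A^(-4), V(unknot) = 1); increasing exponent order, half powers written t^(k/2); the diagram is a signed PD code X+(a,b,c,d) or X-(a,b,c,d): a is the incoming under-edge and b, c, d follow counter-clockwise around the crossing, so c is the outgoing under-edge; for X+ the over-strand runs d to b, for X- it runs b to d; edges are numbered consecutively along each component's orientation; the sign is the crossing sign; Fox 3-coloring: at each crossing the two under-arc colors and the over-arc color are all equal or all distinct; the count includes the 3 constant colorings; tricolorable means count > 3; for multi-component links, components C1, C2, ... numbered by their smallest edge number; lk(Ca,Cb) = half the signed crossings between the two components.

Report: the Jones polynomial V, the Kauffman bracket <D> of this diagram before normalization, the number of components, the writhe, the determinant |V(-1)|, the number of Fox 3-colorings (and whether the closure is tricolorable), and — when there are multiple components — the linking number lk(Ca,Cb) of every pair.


V(t) = -t^(3/2) - 2t^(7/2) + t^(9/2) - t^(11/2) + t^(13/2)
bracket: A^-14 - A^-10 + A^-6 - 2A^-2 - A^6, w = +4
2 components, writhe +4, over 8 crossings
lk(C1,C2) = +1
det 6, colorings 9 of 3^8 — tricolorable
observation: w = +4 shifts under R1 moves; the (-A^3)^(-4) factor cancels that in V


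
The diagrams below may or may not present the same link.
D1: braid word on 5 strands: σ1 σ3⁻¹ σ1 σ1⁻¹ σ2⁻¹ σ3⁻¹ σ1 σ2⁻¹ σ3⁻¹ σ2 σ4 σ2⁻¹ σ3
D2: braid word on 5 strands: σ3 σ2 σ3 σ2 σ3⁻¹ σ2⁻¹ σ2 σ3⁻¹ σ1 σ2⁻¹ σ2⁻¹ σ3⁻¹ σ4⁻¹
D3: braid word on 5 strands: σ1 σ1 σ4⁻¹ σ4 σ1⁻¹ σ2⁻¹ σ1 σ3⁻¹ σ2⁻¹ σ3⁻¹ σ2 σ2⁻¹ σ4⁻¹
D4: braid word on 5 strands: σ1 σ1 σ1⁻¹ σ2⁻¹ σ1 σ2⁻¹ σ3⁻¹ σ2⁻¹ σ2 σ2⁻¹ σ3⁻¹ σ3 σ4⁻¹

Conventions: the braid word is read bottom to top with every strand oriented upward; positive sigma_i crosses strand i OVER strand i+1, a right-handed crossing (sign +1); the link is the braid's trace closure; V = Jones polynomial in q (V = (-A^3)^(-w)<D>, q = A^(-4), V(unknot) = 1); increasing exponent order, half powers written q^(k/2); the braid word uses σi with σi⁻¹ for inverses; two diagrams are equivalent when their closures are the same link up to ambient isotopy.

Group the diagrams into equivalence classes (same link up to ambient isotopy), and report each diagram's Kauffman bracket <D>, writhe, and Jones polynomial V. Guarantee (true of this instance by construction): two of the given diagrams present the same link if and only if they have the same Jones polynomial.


grouping into links: {D1, D3, D4} | {D2}
V(D1) = q^(-7/2) - 2q^(-5/2) + q^(-3/2) - 2q^(-1/2) + q^(1/2) - q^(3/2)  (w -1, c 13, <D> = A^-9 - A^-5 + 2A^-1 - A^3 + 2A^7 - A^11)
D2 (bracket A^-1 + A^7; 13 crossings at w = -1): V = -q^(-5/2) - q^(-1/2)
V(D3) = q^(-7/2) - 2q^(-5/2) + q^(-3/2) - 2q^(-1/2) + q^(1/2) - q^(3/2)  [13 crossings, <D> = A^-15 - A^-11 + 2A^-7 - A^-3 + 2A - A^5, w = -3]
D4 (bracket A^-15 - A^-11 + 2A^-7 - A^-3 + 2A - A^5; 13 crossings at w = -3): V = q^(-7/2) - 2q^(-5/2) + q^(-3/2) - 2q^(-1/2) + q^(1/2) - q^(3/2)
key observation: 2 classes among 4 diagrams; unequal V(q) rules out equality


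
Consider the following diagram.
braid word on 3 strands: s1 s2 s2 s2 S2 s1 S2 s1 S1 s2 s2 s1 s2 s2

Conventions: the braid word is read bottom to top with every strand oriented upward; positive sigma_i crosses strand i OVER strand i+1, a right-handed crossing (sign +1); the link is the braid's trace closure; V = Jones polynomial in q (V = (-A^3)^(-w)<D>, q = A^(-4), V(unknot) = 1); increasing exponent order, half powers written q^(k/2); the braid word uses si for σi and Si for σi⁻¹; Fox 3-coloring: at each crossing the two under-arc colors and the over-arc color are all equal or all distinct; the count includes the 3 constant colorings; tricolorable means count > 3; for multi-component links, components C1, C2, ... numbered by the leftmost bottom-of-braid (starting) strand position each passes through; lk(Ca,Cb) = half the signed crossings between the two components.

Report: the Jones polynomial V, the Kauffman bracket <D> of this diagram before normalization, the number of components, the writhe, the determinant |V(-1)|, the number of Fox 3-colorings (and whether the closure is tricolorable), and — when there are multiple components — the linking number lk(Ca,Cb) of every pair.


V(q) = q^3 + q^5 - q^8
bracket: -A^-8 + A^4 + A^12, w = +8
1 component, writhe +8, over 14 crossings
det 3, colorings 9 of 3^14 — tricolorable
observation: det 3 = |V(-1)|; divisible by 3, so tricolorable


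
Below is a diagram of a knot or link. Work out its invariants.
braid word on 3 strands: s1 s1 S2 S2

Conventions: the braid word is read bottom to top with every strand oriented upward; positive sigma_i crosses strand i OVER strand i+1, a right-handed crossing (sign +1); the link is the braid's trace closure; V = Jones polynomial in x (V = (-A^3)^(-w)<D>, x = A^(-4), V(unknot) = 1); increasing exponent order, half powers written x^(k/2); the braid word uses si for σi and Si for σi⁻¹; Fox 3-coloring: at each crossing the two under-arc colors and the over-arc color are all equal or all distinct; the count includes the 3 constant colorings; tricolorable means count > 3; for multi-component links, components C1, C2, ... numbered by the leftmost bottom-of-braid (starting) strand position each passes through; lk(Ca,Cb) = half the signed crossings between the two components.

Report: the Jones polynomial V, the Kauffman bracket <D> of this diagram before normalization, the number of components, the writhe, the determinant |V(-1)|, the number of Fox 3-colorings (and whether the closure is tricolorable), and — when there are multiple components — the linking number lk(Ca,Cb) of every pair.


Jones polynomial: V(x) = x^-2 + 2 + x^2
<D> = A^-8 + 2 + A^8; writhe 0
components 3, writhe 0 (4 crossings)
linking number lk(C1,C2) = +1
lk(C1,C3): 0
lk(C2,C3) = -1
3-colorings: 3 of 3^4, det 4 — not tricolorable
note: the span of V is 4, within the link bound 4 + 3 - 1


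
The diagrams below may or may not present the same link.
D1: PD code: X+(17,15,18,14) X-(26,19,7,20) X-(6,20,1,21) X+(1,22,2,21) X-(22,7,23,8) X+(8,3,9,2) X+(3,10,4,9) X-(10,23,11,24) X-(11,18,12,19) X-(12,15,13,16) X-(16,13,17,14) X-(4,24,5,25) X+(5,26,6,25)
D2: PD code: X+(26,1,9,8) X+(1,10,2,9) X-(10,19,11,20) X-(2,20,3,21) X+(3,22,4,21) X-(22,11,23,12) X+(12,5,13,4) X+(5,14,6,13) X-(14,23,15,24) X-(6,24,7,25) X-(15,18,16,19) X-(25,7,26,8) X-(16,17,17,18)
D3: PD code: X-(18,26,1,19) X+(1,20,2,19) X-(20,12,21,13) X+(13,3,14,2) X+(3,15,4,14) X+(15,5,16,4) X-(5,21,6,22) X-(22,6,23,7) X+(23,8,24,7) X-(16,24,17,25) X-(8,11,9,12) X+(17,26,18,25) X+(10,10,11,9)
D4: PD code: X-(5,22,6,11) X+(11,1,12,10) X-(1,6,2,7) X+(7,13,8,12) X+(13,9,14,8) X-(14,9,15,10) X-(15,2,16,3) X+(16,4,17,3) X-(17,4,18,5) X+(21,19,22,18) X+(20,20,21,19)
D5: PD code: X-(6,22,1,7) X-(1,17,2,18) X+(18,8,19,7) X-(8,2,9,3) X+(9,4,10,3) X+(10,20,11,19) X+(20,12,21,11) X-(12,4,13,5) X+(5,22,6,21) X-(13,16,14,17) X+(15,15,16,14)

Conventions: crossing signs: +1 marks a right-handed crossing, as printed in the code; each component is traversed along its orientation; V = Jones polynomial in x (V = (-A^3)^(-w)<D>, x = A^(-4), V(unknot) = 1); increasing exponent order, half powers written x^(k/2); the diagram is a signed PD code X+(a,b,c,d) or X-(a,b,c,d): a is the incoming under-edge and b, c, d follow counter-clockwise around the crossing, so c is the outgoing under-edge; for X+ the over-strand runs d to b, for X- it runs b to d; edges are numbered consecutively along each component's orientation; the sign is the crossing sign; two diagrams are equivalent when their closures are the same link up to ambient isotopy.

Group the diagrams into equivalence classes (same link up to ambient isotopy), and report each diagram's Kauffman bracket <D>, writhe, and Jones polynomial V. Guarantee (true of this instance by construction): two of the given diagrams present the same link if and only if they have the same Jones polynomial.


equivalence classes: {D1, D2} | {D3, D5} | {D4}
D1 (bracket A^-15 + 2A^-7 - A^-3 + A - A^5; 13 crossings at w = -3): V = x^(-7/2) - x^(-5/2) + x^(-3/2) - 2x^(-1/2) - x^(3/2)
D2 (bracket A^-15 + 2A^-7 - A^-3 + A - A^5; 13 crossings at w = -3): V = x^(-7/2) - x^(-5/2) + x^(-3/2) - 2x^(-1/2) - x^(3/2)
V(D3) = -x^(-3/2) - 2x^(1/2) + x^(3/2) - x^(5/2) + x^(7/2)  [13 crossings, <D> = -A^-11 + A^-7 - A^-3 + 2A + A^9, w = +1]
D4 (bracket A^-3 - A + 2A^5 - A^9 + 2A^13 - A^17; 11 crossings at w = +1): V = x^(-7/2) - 2x^(-5/2) + x^(-3/2) - 2x^(-1/2) + x^(1/2) - x^(3/2)
D5 (bracket -A^-11 + A^-7 - A^-3 + 2A + A^9; 11 crossings at w = +1): V = -x^(-3/2) - 2x^(1/2) + x^(3/2) - x^(5/2) + x^(7/2)
key observation: comparing 5 Jones polynomials yields 3 groups


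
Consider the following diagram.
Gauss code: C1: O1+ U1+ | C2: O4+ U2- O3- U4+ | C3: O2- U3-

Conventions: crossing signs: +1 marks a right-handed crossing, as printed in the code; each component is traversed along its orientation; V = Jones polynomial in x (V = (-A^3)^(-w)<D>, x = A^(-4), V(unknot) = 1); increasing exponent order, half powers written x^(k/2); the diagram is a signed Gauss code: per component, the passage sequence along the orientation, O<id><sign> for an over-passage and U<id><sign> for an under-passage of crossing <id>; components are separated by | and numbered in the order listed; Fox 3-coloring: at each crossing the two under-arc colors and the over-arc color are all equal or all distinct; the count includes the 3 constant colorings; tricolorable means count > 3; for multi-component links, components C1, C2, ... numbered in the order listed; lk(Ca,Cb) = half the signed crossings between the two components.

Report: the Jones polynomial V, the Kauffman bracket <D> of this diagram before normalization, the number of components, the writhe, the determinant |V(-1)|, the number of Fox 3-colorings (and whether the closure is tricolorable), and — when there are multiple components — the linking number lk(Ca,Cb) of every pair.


Jones polynomial: V(x) = x^-3 + x^-2 + x^-1 + 1
<D> = 1 + A^4 + A^8 + A^12; writhe 0
components 3, writhe 0 (4 crossings)
linking number lk(C1,C2) = 0
lk(C1,C3): 0
lk(C2,C3) = -1
3-colorings: 9 of 3^4, det 0 — tricolorable
note: span 3 respects span(V) <= c + mu - 1 = 6 for this 3-component diagram


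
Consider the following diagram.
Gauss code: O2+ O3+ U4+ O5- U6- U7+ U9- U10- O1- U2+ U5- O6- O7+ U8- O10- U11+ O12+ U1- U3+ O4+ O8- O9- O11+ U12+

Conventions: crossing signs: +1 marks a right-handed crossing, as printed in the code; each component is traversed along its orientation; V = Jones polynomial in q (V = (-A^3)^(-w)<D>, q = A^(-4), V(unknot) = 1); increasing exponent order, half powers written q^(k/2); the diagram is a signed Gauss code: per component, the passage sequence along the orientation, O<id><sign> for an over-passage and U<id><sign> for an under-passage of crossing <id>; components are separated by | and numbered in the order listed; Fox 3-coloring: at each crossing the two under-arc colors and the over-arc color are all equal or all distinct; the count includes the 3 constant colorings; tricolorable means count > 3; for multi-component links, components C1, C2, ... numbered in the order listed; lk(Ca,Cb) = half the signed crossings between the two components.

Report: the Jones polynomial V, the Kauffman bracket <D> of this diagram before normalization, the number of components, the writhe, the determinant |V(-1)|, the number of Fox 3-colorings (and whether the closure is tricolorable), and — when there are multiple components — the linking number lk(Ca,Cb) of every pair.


V = -q^-3 + 2q^-2 - 2q^-1 + 3 - 2q + 2q^2 - q^3
<D> = -A^-12 + 2A^-8 - 2A^-4 + 3 - 2A^4 + 2A^8 - A^12 (w = 0)
1 component over 12 crossings, w = 0
3 Fox colorings among 3^12, |V(-1)| = 13: not tricolorable
why: |V(-1)| = 13: so not tricolorable, since 3 does not divide 13


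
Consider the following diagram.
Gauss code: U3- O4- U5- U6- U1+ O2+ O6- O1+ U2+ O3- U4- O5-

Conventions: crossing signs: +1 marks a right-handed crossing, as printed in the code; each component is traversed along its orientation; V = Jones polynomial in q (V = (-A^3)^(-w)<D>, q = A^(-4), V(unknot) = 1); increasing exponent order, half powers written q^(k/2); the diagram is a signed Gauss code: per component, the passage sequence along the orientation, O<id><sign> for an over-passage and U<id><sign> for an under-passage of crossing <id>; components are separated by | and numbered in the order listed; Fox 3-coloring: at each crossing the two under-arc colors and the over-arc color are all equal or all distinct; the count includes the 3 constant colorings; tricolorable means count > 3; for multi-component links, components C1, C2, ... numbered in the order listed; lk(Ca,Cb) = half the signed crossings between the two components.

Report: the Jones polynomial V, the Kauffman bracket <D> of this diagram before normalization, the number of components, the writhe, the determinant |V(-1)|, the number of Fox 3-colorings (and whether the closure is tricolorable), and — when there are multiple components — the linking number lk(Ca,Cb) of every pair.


V = -q^-4 + q^-3 + q^-1
<D> = A^-2 + A^6 - A^10 (w = -2)
1 component over 6 crossings, w = -2
9 Fox colorings among 3^6, |V(-1)| = 3: tricolorable
why: w = -2 (over 6 crossings) is diagram-only; (-A^3)^(2) removes it from V


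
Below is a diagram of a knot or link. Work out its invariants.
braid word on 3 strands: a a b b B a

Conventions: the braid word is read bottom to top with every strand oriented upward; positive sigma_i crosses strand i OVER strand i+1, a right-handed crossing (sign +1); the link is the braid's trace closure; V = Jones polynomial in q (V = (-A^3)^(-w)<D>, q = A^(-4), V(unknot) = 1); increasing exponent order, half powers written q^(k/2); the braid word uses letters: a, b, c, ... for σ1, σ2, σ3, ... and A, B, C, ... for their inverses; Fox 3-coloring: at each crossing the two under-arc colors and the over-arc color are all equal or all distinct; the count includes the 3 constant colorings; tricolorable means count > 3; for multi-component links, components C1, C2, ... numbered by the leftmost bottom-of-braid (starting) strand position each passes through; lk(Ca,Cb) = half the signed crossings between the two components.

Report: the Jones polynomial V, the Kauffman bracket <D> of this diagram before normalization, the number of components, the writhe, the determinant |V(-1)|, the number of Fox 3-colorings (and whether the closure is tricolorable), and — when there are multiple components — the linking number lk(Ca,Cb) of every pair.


V(q) = q + q^3 - q^4
bracket: -A^-4 + 1 + A^8, w = +4
1 component, writhe +4, over 6 crossings
det 3, colorings 9 of 3^6 — tricolorable
observation: |V(-1)| = 3: so tricolorable, since 3 divides 3


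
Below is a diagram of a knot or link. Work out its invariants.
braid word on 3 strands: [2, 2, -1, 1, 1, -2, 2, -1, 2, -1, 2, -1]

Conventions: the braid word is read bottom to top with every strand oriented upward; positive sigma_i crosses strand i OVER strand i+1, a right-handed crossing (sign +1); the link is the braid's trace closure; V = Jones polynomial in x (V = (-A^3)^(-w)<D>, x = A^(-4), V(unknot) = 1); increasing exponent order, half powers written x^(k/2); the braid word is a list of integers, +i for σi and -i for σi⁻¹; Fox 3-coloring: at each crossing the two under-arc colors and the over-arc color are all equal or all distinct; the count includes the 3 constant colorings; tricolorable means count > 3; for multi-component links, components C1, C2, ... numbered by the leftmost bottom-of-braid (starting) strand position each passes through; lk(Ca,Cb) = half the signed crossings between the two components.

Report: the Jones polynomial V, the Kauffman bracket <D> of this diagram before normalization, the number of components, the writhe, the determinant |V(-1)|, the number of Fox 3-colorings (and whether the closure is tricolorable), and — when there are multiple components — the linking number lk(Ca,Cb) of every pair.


V(x) = x^-1 - 1 + 2x - 2x^2 + 2x^3 - 2x^4 + x^5
bracket: A^-14 - 2A^-10 + 2A^-6 - 2A^-2 + 2A^2 - A^6 + A^10, w = +2
1 component, writhe +2, over 12 crossings
det 11, colorings 3 of 3^12 — not tricolorable
observation: det 11 = |V(-1)|; not divisible by 3, so not tricolorable


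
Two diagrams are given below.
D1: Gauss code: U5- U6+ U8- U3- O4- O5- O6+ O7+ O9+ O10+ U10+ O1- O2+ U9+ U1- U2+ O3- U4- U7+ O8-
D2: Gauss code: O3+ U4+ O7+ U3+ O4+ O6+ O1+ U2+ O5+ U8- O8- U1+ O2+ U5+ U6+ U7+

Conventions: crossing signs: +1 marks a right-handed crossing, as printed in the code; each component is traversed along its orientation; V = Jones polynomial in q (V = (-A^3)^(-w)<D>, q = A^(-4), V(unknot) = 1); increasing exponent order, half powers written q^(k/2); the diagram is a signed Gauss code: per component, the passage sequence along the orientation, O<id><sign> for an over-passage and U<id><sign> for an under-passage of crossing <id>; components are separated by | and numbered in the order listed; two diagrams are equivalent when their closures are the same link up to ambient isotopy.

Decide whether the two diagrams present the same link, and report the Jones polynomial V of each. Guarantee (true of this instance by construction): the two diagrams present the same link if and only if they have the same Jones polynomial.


same link: no
V(D1) = 1  [10 crossings, <D> = 1, w = 0]
V(D2) = q^2 + 2q^4 - 2q^5 + q^6 - 2q^7 + q^8  [8 crossings, <D> = A^-14 - 2A^-10 + A^-6 - 2A^-2 + 2A^2 + A^10, w = +6]
insight: 2 classes among 2 diagrams; unequal V(q) rules out equality


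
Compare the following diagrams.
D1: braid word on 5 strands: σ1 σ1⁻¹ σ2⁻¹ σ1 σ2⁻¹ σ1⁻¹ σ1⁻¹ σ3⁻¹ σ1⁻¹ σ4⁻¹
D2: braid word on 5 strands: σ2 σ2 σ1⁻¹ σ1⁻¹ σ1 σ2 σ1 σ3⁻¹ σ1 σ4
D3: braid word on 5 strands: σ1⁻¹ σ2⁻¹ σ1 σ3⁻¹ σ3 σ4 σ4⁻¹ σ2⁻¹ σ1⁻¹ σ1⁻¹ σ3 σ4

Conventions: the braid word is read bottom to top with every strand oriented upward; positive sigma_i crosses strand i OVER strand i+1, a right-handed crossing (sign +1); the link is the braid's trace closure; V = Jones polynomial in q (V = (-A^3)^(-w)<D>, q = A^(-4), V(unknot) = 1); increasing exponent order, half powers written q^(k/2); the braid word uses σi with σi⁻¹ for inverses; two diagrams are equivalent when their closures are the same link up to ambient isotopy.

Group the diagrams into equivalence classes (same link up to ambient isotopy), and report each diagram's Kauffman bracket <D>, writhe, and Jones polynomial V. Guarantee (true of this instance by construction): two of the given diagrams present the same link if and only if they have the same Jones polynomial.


grouping into links: {D1, D3} | {D2}
V(D1) = -q^-6 + q^-5 - q^-4 + 2q^-3 - q^-2 + q^-1  (w -6, c 10, <D> = A^-14 - A^-10 + 2A^-6 - A^-2 + A^2 - A^6)
V(D2) = q - q^2 + 2q^3 - q^4 + q^5 - q^6  [10 crossings, <D> = -A^-12 + A^-8 - A^-4 + 2 - A^4 + A^8, w = +4]
V(D3) = -q^-6 + q^-5 - q^-4 + 2q^-3 - q^-2 + q^-1  (w -2, c 12, <D> = A^-2 - A^2 + 2A^6 - A^10 + A^14 - A^18)
key observation: comparing 3 Jones polynomials yields 2 groups


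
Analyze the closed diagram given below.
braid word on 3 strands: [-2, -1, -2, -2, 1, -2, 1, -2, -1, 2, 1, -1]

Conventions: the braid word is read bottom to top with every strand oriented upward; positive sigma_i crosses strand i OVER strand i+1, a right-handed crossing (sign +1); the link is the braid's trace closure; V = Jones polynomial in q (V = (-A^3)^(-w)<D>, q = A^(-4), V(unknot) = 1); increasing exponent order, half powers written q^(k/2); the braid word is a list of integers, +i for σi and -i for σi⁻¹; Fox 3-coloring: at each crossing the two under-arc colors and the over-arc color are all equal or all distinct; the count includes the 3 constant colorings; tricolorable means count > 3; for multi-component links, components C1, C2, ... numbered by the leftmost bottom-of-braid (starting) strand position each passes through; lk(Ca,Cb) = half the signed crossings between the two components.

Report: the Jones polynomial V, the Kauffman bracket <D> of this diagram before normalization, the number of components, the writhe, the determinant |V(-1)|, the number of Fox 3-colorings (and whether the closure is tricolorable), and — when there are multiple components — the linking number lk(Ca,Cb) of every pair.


Jones polynomial: V(q) = q^-7 - 2q^-6 + 2q^-5 - 3q^-4 + 3q^-3 - 2q^-2 + 2q^-1
<D> = 2A^-8 - 2A^-4 + 3 - 3A^4 + 2A^8 - 2A^12 + A^16; writhe -4
components 1, writhe -4 (12 crossings)
3-colorings: 9 of 3^12, det 15 — tricolorable
note: det 15 = |V(-1)|; divisible by 3, so tricolorable


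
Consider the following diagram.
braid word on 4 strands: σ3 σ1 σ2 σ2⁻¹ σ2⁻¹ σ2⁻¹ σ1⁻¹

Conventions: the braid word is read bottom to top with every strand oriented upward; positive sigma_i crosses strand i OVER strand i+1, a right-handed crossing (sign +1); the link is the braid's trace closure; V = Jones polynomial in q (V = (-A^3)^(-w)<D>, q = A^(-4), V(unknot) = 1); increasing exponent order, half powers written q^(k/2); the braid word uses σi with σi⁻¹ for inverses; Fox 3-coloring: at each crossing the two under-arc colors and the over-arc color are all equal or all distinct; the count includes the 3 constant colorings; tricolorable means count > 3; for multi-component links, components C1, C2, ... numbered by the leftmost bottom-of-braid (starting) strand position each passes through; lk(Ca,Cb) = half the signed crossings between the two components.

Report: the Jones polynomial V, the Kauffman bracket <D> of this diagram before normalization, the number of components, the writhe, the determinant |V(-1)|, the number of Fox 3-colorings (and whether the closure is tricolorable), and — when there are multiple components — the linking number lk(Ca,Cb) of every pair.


V(q) = q^-3 + q^-2 + q^-1 + 1
bracket: -A^-3 - A - A^5 - A^9, w = -1
3 components, writhe -1, over 7 crossings
lk(C1,C2) = 0
linking number lk(C1,C3) = -1
lk(C2,C3): 0
det 0, colorings 9 of 3^7 — tricolorable
observation: w = -1 (over 7 crossings) is diagram-only; (-A^3)^(1) removes it from V


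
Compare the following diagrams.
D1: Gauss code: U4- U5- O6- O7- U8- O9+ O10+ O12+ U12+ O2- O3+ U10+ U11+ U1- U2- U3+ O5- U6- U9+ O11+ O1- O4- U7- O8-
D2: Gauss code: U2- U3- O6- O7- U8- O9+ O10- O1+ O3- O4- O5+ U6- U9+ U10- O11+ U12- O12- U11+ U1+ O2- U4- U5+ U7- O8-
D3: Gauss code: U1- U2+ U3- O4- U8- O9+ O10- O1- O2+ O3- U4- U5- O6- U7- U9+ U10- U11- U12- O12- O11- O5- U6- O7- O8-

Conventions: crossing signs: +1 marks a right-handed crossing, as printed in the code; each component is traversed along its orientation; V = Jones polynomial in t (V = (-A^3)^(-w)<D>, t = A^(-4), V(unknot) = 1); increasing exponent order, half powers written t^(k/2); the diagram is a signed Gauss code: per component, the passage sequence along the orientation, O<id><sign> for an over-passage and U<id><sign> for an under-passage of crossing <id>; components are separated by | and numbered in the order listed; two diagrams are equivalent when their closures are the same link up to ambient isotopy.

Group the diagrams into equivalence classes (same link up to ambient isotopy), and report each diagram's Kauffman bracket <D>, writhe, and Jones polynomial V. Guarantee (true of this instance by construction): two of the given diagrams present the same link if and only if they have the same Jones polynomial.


classes: {D1, D2} | {D3}
V(D1) = -t^-6 + t^-5 - t^-4 + 2t^-3 - t^-2 + t^-1  [12 crossings, <D> = A^-2 - A^2 + 2A^6 - A^10 + A^14 - A^18, w = -2]
V(D2) = -t^-6 + t^-5 - t^-4 + 2t^-3 - t^-2 + t^-1  [12 crossings, <D> = A^-8 - A^-4 + 2 - A^4 + A^8 - A^12, w = -4]
V(D3) = t^-8 - 2t^-7 + t^-6 - 2t^-5 + 2t^-4 + t^-2  [12 crossings, <D> = A^-16 + 2A^-8 - 2A^-4 + 1 - 2A^4 + A^8, w = -8]
note: comparing 3 Jones polynomials yields 2 groups


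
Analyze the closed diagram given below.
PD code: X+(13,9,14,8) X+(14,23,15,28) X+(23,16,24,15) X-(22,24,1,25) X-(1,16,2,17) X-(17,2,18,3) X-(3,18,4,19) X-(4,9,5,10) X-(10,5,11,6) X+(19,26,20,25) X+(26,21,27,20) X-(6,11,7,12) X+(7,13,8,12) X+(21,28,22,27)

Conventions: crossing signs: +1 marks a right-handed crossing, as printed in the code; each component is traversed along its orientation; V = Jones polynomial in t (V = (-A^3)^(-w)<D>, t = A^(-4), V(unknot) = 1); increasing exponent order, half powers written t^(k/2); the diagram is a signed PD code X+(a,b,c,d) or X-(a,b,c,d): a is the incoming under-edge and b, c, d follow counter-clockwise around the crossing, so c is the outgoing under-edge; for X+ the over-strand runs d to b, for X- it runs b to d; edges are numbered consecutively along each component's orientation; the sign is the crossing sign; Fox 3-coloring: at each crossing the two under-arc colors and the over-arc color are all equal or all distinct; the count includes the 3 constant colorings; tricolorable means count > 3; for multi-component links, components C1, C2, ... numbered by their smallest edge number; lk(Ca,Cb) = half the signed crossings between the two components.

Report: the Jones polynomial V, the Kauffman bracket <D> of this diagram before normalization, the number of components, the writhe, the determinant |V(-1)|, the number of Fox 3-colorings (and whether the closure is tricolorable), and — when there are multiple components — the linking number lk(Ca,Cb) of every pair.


V(t) = t^(-5/2) - 2t^(-3/2) + 3t^(-1/2) - 4t^(1/2) + 3t^(3/2) - 4t^(5/2) + 2t^(7/2) - t^(9/2)
bracket: -A^-18 + 2A^-14 - 4A^-10 + 3A^-6 - 4A^-2 + 3A^2 - 2A^6 + A^10, w = 0
2 components, writhe 0, over 14 crossings
lk(C1,C2) = +2
det 20, colorings 3 of 3^14 — not tricolorable
observation: |V(-1)| = 20: so not tricolorable, since 3 does not divide 20


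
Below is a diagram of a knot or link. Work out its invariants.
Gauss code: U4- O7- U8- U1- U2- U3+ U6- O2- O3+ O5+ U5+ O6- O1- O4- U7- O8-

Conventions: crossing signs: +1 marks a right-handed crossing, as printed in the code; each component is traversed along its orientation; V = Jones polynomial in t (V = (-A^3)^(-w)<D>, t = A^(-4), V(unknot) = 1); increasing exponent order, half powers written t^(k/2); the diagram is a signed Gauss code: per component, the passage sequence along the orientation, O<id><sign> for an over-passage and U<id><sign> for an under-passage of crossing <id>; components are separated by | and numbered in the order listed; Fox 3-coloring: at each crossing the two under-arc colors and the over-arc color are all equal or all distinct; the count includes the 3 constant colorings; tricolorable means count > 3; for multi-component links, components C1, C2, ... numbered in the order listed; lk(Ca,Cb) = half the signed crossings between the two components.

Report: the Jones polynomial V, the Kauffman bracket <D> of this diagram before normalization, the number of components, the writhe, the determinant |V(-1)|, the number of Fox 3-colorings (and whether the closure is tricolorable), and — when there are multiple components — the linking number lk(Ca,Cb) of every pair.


V = -t^-4 + t^-3 + t^-1
<D> = A^-8 + 1 - A^4 (w = -4)
1 component over 8 crossings, w = -4
9 Fox colorings among 3^8, |V(-1)| = 3: tricolorable
why: det 3 = |V(-1)|; divisible by 3, so tricolorable


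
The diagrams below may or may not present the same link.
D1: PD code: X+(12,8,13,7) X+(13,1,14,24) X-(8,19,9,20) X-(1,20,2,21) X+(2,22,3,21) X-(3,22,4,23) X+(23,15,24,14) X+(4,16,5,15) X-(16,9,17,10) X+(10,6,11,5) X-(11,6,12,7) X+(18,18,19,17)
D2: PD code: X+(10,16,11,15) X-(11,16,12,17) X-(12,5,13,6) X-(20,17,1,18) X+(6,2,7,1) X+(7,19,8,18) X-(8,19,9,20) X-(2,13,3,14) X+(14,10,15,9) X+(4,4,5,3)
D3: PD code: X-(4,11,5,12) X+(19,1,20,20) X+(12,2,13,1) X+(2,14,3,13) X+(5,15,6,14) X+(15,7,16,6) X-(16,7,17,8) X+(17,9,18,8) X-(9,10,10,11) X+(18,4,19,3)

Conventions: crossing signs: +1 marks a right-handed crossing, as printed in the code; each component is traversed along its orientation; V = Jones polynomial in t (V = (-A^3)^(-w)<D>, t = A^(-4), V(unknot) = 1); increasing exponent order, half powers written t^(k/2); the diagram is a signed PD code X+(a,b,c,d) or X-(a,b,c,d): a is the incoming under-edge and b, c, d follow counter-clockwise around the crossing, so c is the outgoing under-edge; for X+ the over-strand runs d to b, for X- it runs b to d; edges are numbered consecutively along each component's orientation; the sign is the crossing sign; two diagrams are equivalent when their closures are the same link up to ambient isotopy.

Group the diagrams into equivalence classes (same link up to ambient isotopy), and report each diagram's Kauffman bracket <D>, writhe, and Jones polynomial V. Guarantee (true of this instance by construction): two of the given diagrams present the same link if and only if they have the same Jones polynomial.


equivalence classes: {D1} | {D2} | {D3}
D1 (bracket A^-10 - A^-6 + A^-2 - 2A^2 + 2A^6 - A^10 + A^14; 12 crossings at w = +2): V = t^-2 - t^-1 + 2 - 2t + t^2 - t^3 + t^4
V(D2) = t^-2 - t^-1 + 1 - t + t^2  [10 crossings, <D> = A^-8 - A^-4 + 1 - A^4 + A^8, w = 0]
V(D3) = t - t^2 + 2t^3 - t^4 + t^5 - t^6  (w +4, c 10, <D> = -A^-12 + A^-8 - A^-4 + 2 - A^4 + A^8)
observation: 3 classes among 3 diagrams; unequal V(t) rules out equality


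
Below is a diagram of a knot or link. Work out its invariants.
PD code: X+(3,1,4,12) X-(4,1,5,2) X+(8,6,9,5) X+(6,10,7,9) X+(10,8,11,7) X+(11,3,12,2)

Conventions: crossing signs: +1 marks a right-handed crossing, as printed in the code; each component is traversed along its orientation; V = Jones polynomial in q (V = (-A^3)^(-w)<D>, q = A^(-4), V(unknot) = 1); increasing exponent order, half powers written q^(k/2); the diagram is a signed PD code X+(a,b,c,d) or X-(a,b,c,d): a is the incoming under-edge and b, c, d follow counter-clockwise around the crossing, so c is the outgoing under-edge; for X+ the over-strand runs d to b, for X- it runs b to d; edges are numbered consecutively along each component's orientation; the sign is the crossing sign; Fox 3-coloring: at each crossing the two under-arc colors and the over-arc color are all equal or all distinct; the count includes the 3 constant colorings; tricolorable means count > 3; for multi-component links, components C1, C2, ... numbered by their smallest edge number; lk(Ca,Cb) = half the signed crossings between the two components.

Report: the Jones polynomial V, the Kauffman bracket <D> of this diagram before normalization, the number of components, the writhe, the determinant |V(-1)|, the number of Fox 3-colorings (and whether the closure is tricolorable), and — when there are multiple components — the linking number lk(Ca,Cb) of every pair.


V(q) = q + q^3 - q^4
bracket: -A^-4 + 1 + A^8, w = +4
1 component, writhe +4, over 6 crossings
det 3, colorings 9 of 3^6 — tricolorable
observation: w = +4 shifts under R1 moves; the (-A^3)^(-4) factor cancels that in V


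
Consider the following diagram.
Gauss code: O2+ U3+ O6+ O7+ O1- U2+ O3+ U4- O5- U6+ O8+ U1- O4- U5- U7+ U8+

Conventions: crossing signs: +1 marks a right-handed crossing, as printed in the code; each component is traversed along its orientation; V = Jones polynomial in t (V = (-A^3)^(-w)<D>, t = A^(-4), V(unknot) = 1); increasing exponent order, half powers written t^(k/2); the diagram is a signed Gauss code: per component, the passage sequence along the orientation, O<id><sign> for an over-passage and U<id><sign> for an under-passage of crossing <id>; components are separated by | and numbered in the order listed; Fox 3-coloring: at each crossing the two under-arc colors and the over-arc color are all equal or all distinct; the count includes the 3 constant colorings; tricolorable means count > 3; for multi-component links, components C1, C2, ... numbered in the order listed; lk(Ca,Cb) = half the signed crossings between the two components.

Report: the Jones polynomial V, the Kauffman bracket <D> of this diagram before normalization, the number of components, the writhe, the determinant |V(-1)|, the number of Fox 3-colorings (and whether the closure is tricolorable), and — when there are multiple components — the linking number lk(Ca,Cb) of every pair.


V = t + t^3 - t^4
<D> = -A^-10 + A^-6 + A^2 (w = +2)
1 component over 8 crossings, w = +2
9 Fox colorings among 3^8, |V(-1)| = 3: tricolorable
why: |V(-1)| = 3: so tricolorable, since 3 divides 3


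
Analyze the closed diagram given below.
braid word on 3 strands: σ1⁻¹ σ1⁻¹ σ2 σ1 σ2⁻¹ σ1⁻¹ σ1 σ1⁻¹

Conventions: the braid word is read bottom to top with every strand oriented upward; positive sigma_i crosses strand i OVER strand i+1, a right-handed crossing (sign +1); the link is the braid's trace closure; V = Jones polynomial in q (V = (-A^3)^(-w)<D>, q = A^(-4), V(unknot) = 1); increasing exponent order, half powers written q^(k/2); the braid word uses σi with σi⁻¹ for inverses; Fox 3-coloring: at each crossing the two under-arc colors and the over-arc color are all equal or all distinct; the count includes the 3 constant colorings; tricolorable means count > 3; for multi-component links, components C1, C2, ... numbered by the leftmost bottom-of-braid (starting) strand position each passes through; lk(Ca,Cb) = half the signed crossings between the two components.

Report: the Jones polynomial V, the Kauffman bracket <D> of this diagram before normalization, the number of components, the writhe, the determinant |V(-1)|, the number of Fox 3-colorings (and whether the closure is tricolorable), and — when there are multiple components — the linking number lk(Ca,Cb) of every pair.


V(q) = -q^-4 + q^-3 + q^-1
bracket: A^-2 + A^6 - A^10, w = -2
1 component, writhe -2, over 8 crossings
det 3, colorings 9 of 3^8 — tricolorable
observation: inverse pairs cancel, leaving σ1⁻¹ σ1⁻¹ σ2 σ1 σ2⁻¹ σ1⁻¹


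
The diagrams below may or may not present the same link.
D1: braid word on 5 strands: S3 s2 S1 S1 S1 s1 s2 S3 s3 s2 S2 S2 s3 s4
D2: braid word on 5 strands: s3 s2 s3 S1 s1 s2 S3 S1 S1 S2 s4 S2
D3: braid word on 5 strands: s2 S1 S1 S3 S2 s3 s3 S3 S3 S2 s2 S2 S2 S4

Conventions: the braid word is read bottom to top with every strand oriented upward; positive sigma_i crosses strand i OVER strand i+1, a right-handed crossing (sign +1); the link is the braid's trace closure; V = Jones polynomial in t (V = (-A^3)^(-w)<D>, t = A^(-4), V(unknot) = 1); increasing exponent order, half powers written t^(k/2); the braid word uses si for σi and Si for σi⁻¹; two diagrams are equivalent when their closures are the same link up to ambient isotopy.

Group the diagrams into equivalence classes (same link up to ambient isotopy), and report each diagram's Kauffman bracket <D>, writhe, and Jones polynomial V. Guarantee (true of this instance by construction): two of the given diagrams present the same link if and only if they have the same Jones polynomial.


classes: {D1} | {D2} | {D3}
V(D1) = t^-3 + t^-2 + t^-1 + 1  [14 crossings, <D> = 1 + A^4 + A^8 + A^12, w = 0]
D2 (bracket A^-8 + 2 + A^8; 12 crossings at w = 0): V = t^-2 + 2 + t^2
D3 (bracket A^-14 + 2A^-6 + A^2; 14 crossings at w = -6): V = t^-5 + 2t^-3 + t^-1
note: V(t) takes 3 values over 3 diagrams, fixing the grouping
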